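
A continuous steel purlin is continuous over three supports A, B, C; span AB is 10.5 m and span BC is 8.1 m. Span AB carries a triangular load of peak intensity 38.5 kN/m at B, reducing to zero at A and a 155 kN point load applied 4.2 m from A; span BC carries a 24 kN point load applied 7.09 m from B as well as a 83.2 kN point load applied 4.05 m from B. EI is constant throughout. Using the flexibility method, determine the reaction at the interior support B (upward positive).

R_B = 323.2 kN

Insert a hinge at B; M_B is the redundant, and each span becomes simply supported.
Rotations at B on the released spans (each span's end-slope, ×1/EI):
  span AB: triangular load, peak 38.5: w₀L³/(45EI) = 990.4/EI
  span AB: point load 155 at a = 4.2: Pab(L + a)/(6LEI) = 957/EI
  span BC: point load 24 at a = 7.09: Pab(L + b)/(6LEI) = 32.22/EI
  span BC: point load 83.2 at a = 4.05: Pab(L + b)/(6LEI) = 341.2/EI
  relative rotation θ_0 = (1947 + 373.4)/EI = 2321/EI
A unit hogging moment at B produces rotation L₁/(3EI) + L₂/(3EI) = 6.2/EI.
Slope continuity at B: θ_0 = M_B·6.2/EI, so M_B = 2321/6.2 = 374.3 kN·m (hogging).
Span AB, ΣM about A with M_B applied at B: R_B^{AB}·10.5 = 2066 + 374.3, so R_B^{AB} = 232.4 kN and R_A = 357.1 − 232.4 = 124.7 kN.
Span BC, ΣM about C: R_B^{BC}·8.1 = 361.2 + 374.3, so R_B^{BC} = 90.8 kN and R_C = 107.2 − 90.8 = 16.4 kN.
R_B = 232.4 + 90.8 = 323.2 kN.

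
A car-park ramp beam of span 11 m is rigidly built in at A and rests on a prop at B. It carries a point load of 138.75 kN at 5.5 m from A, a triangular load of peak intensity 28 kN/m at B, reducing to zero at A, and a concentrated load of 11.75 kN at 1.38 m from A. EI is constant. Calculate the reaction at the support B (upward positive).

Choose R_B as the redundant. The primary structure is the cantilever fixed at A.
Downward deflection at the released point B due to the loads:
  point load 138.75 at a = 5.5: Pa²(3L − a)/(6EI) = 19237/EI
  triangular load, peak 28 at the free end: 11w₀L⁴/(120EI) = 37579/EI
  point load 11.75 at a = 1.38: Pa²(3L − a)/(6EI) = 117.9/EI
  δ_0 = 56934/EI
Flexibility coefficient — unit upward force at B: δ_{BB} = L³/(3EI) = 443.7/EI.
The prop prevents deflection at B: R_B = δ_0/δ_{BB} = 56934/443.7 = 128.3 kN.

R_B = 128.3 kN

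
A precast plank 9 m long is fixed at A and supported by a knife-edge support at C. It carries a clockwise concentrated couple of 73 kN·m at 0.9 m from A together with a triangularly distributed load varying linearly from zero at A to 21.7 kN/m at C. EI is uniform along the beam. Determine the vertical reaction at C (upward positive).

R_C = 56.02 kN

Take the reaction at C as the redundant and release it; the primary structure is a cantilever fixed at A.
Free-end deflection of the primary structure under the applied loading (downward +):
  clockwise couple 73 at a = 0.9: M₀a(2L − a)/(2EI) = 561.7/EI
  triangular load, peak 21.7 at the free end: 11w₀L⁴/(120EI) = 13051/EI
  δ_0 = 13613/EI
Tip deflection under a unit load at C: L³/(3EI) = 243/EI.
The prop prevents deflection at C: R_C = δ_0/δ_{CC} = 13613/243 = 56.02 kN.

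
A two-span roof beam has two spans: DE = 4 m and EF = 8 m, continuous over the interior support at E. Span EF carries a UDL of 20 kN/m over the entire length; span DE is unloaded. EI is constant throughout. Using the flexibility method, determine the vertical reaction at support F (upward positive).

R_F = 66.67 kN

Insert a hinge at E; M_E is the redundant, and each span becomes simply supported.
End slopes at the hinge E, treating each span as simply supported:
  span EF: UDL 20: wL³/(24EI) = 426.7/EI
  relative rotation θ_0 = (0 + 426.7)/EI = 426.7/EI
A unit hogging moment at E produces rotation L₁/(3EI) + L₂/(3EI) = 4/EI.
Compatibility: M_E·(L₁+L₂)/(3EI) = θ_0, giving M_E = 106.7 kN·m (hogging).
Span EF, ΣM about F: R_E^{EF}·8 = 640 + 106.7, so R_E^{EF} = 93.33 kN and R_F = 160 − 93.33 = 66.67 kN.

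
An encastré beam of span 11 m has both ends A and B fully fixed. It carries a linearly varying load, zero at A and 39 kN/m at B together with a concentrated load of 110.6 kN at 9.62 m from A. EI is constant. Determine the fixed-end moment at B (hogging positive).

Release both end moments; the primary structure is a simply-supported span AB with redundants M_A and M_B.
Simple-span end rotations at A and B under the given loads:
  at A: triangular load, peak 39: 7w₀L³/(360EI) = 1009/EI
  at B: triangular load, peak 39: w₀L³/(45EI) = 1154/EI
  at A: point load 110.6 at a = 9.62: Pab(L + b)/(6LEI) = 275.4/EI
  at B: point load 110.6 at a = 9.62: Pab(L + a)/(6LEI) = 458.7/EI
  θ_A0 = 1285/EI,  θ_B0 = 1612/EI
Flexibility coefficients: a unit moment at one end gives L/(3EI) there and L/(6EI) at the far end, so f₁₁ = f₂₂ = 3.667/EI and f₁₂ = f₂₁ = 1.833/EI.
Compatibility — zero rotation at each built-in end:
  3.667 M_A + 1.833 M_B = 1285
  1.833 M_A + 3.667 M_B = 1612
Solving the pair gives M_A = 174 kN·m and M_B = 352.7 kN·m (hogging).

M_B = 352.7 kN·m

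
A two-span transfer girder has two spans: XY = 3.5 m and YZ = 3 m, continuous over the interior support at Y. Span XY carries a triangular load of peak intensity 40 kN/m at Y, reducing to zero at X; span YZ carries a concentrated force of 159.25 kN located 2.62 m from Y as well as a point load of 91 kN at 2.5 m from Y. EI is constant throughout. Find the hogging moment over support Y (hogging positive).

M_Y = 41.54 kN·m

Insert a hinge at Y; M_Y is the redundant, and each span becomes simply supported.
Discontinuity in slope at Y on the released structure — sum the simple-span end rotations:
  span XY: triangular load, peak 40: w₀L³/(45EI) = 38.11/EI
  span YZ: point load 159.25 at a = 2.62: Pab(L + b)/(6LEI) = 29.77/EI
  span YZ: point load 91 at a = 2.5: Pab(L + b)/(6LEI) = 22.12/EI
  relative rotation θ_0 = (38.11 + 51.89)/EI = 90/EI
A unit hogging moment at Y produces rotation L₁/(3EI) + L₂/(3EI) = 2.167/EI.
Slope continuity at Y: θ_0 = M_Y·2.167/EI, so M_Y = 90/2.167 = 41.54 kN·m (hogging).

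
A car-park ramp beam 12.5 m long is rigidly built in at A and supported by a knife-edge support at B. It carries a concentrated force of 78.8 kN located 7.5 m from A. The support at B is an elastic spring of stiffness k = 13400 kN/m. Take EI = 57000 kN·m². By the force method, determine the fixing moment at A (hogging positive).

Take the reaction at B as the redundant and release it; the primary structure is a cantilever fixed at A.
Deflection at B on the released cantilever, summing each load's contribution:
  point load 78.8 at a = 7.5: Pa²(3L − a)/(6EI) = 22162/EI
Tip deflection under a unit load at B: L³/(3EI) = 651/EI.
With EI = 57000 kN·m²: δ_0 = 0.38882 m and δ_{BB} = 0.011422 m/kN.
Compatibility — the spring shortens by R_B/k under the reaction it provides: δ_0 − R_B·δ_{BB} = R_B/k. With 1/k = 0.000075 m/kN, R_B = δ_0 / (δ_{BB} + 1/k) = 0.38882 / (0.011422 + 0.000075) = 33.82 kN.
Moment equilibrium about A: M_A = Σ(load moments about A) − R_B·L = 591 − 33.82×12.5 = 168.2 kN·m.

M_A = 168.2 kN·m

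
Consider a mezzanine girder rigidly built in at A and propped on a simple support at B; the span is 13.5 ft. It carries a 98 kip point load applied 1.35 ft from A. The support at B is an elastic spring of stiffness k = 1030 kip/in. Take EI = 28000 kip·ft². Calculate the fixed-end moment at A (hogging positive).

Take the reaction at B as the redundant and release it; the primary structure is a cantilever fixed at A.
Free-end deflection of the primary structure under the applied loading (downward +):
  point load 98 at a = 1.35: Pa²(3L − a)/(6EI) = 1165/EI
Flexibility coefficient — unit upward force at B: δ_{BB} = L³/(3EI) = 820.1/EI.
With EI = 28000 kip·ft²: δ_0 = 0.041621 ft and δ_{BB} = 0.02929 ft/kip.
Compatibility — the spring shortens by R_B/k under the reaction it provides: δ_0 − R_B·δ_{BB} = R_B/k. With 1/k = 1/(1030×12) ft/kip = 0.000081 ft/kip, R_B = δ_0 / (δ_{BB} + 1/k) = 0.041621 / (0.02929 + 0.000081) = 1.417 kip.
Moment equilibrium about A: M_A = Σ(load moments about A) − R_B·L = 132.3 − 1.417×13.5 = 113.2 kip·ft.

M_A = 113.2 kip·ft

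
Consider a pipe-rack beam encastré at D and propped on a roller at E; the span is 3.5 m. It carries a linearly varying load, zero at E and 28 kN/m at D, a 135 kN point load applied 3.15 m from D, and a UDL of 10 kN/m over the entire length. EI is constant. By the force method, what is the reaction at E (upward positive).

Choose R_E as the redundant. The primary structure is the cantilever fixed at D.
Free-end deflection of the primary structure under the applied loading (downward +):
  triangular load, peak 28 at the fixed end: w₀L⁴/(30EI) = 140.1/EI
  point load 135 at a = 3.15: Pa²(3L − a)/(6EI) = 1641/EI
  UDL 10: wL⁴/(8EI) = 187.6/EI
  δ_0 = 1969/EI
Flexibility coefficient — unit upward force at E: δ_{EE} = L³/(3EI) = 14.29/EI.
Compatibility at E: δ_0 − R_E·δ_{EE} = 0, so R_E = 1969/14.29 = 137.7 kN.

R_E = 137.7 kN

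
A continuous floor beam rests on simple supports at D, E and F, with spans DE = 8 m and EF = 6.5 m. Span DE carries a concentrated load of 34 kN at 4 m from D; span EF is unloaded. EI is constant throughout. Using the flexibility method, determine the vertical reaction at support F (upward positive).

Take M_E as the redundant. Released structure: two simple spans DE and EF with a hinge at E.
Discontinuity in slope at E on the released structure — sum the simple-span end rotations:
  span DE: point load 34 at a = 4: Pab(L + a)/(6LEI) = 136/EI
  relative rotation θ_0 = (136 + 0)/EI = 136/EI
A unit hogging moment at E produces rotation L₁/(3EI) + L₂/(3EI) = 4.833/EI.
Slope continuity at E: θ_0 = M_E·4.833/EI, so M_E = 136/4.833 = 28.14 kN·m (hogging).
Span EF, ΣM about F: R_E^{EF}·6.5 = 0 + 28.14, so R_E^{EF} = 4.329 kN and R_F = 0 − 4.329 = -4.329 kN.

R_F = -4.329 kN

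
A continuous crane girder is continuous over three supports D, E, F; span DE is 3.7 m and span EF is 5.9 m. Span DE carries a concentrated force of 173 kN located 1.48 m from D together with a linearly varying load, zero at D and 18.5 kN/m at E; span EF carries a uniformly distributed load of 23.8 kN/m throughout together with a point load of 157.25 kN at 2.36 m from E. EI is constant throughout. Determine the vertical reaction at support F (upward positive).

Release continuity at E by inserting a hinge; the redundant is the internal moment M_E. The primary structure is two simply-supported spans DE and EF.
Rotations at E on the released spans (each span's end-slope, ×1/EI):
  span DE: point load 173 at a = 1.48: Pab(L + a)/(6LEI) = 132.6/EI
  span DE: triangular load, peak 18.5: w₀L³/(45EI) = 20.82/EI
  span EF: UDL 23.8: wL³/(24EI) = 203.7/EI
  span EF: point load 157.25 at a = 2.36: Pab(L + b)/(6LEI) = 350.3/EI
  relative rotation θ_0 = (153.5 + 554)/EI = 707.4/EI
A unit hogging moment at E produces rotation L₁/(3EI) + L₂/(3EI) = 3.2/EI.
Compatibility: M_E·(L₁+L₂)/(3EI) = θ_0, giving M_E = 221.1 kN·m (hogging).
Span EF, ΣM about F: R_E^{EF}·5.9 = 970.9 + 221.1, so R_E^{EF} = 202 kN and R_F = 297.7 − 202 = 95.64 kN.

R_F = 95.64 kN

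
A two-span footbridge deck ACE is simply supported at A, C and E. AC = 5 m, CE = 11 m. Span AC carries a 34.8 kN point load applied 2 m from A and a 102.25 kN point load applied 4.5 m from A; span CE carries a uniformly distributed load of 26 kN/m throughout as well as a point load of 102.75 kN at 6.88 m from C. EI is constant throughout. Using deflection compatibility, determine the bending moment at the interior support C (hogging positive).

M_C = 418.3 kN·m

Take M_C as the redundant. Released structure: two simple spans AC and CE with a hinge at C.
Rotations at C on the released spans (each span's end-slope, ×1/EI):
  span AC: point load 34.8 at a = 2: Pab(L + a)/(6LEI) = 48.72/EI
  span AC: point load 102.25 at a = 4.5: Pab(L + a)/(6LEI) = 72.85/EI
  span CE: UDL 26: wL³/(24EI) = 1442/EI
  span CE: point load 102.75 at a = 6.88: Pab(L + b)/(6LEI) = 667.2/EI
  relative rotation θ_0 = (121.6 + 2109)/EI = 2231/EI
A unit hogging moment at C produces rotation L₁/(3EI) + L₂/(3EI) = 5.333/EI.
Slope continuity at C: θ_0 = M_C·5.333/EI, so M_C = 2231/5.333 = 418.3 kN·m (hogging).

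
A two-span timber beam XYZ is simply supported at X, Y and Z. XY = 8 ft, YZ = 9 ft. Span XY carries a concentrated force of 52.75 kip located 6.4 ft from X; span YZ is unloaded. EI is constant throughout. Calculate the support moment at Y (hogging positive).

Release continuity at Y by inserting a hinge; the redundant is the internal moment M_Y. The primary structure is two simply-supported spans XY and YZ.
End slopes at the hinge Y, treating each span as simply supported:
  span XY: point load 52.75 at a = 6.4: Pab(L + a)/(6LEI) = 162/EI
  relative rotation θ_0 = (162 + 0)/EI = 162/EI
A unit hogging moment at Y produces rotation L₁/(3EI) + L₂/(3EI) = 5.667/EI.
Compatibility: M_Y·(L₁+L₂)/(3EI) = θ_0, giving M_Y = 28.6 kip·ft (hogging).

M_Y = 28.6 kip·ft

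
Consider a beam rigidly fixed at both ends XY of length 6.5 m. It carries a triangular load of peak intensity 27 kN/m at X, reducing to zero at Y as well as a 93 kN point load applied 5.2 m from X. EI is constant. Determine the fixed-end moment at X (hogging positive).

Release both end moments; the primary structure is a simply-supported span XY with redundants M_X and M_Y.
End rotations of the released simple span under the applied load (×1/EI):
  at X: triangular load, peak 27: w₀L³/(45EI) = 164.8/EI
  at Y: triangular load, peak 27: 7w₀L³/(360EI) = 144.2/EI
  at X: point load 93 at a = 5.2: Pab(L + b)/(6LEI) = 125.7/EI
  at Y: point load 93 at a = 5.2: Pab(L + a)/(6LEI) = 188.6/EI
  θ_X0 = 290.5/EI,  θ_Y0 = 332.8/EI
Flexibility coefficients: a unit moment at one end gives L/(3EI) there and L/(6EI) at the far end, so f₁₁ = f₂₂ = 2.167/EI and f₁₂ = f₂₁ = 1.083/EI.
Compatibility — zero rotation at each built-in end:
  2.167 M_X + 1.083 M_Y = 290.5
  1.083 M_X + 2.167 M_Y = 332.8
Solving the pair gives M_X = 76.38 kN·m and M_Y = 115.4 kN·m (hogging).

M_X = 76.38 kN·m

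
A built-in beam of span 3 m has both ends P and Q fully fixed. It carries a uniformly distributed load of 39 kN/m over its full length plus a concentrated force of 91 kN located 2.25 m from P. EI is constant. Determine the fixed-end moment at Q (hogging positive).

M_Q = 67.64 kN·m

Release both end moments; the primary structure is a simply-supported span PQ with redundants M_P and M_Q.
End rotations of the released simple span under the applied load (×1/EI):
  at P: UDL 39: wL³/(24EI) = 43.88/EI
  at Q: UDL 39: wL³/(24EI) = 43.88/EI
  at P: point load 91 at a = 2.25: Pab(L + b)/(6LEI) = 31.99/EI
  at Q: point load 91 at a = 2.25: Pab(L + a)/(6LEI) = 44.79/EI
  θ_P0 = 75.87/EI,  θ_Q0 = 88.66/EI
Flexibility coefficients: a unit moment at one end gives L/(3EI) there and L/(6EI) at the far end, so f₁₁ = f₂₂ = 1/EI and f₁₂ = f₂₁ = 0.5/EI.
Compatibility — zero rotation at each built-in end:
  1 M_P + 0.5 M_Q = 75.87
  0.5 M_P + 1 M_Q = 88.66
Solving the pair gives M_P = 42.05 kN·m and M_Q = 67.64 kN·m (hogging).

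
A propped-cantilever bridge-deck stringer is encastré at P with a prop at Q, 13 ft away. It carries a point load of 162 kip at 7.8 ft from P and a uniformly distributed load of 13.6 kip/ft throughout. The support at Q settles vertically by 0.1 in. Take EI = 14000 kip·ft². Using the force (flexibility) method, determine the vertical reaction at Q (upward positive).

R_Q = 136.1 kip

Remove the prop at Q; the released (primary) structure is a cantilever built in at P.
Free-end deflection of the primary structure under the applied loading (downward +):
  point load 162 at a = 7.8: Pa²(3L − a)/(6EI) = 51252/EI
  UDL 13.6: wL⁴/(8EI) = 48554/EI
  δ_0 = 99805/EI
Tip deflection under a unit load at Q: L³/(3EI) = 732.3/EI.
With EI = 14000 kip·ft²: δ_0 = 7.129 ft and δ_{QQ} = 0.05231 ft/kip.
Compatibility — the beam at Q must follow the support down by 0.008333 ft: δ_0 − R_Q·δ_{QQ} = 0.008333, so R_Q = (7.129 − 0.008333)/0.05231 = 136.1 kip.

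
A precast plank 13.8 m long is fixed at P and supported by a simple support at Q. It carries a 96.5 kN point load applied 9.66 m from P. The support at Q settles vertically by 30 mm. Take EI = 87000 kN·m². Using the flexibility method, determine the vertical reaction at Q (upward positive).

Take the reaction at Q as the redundant and release it; the primary structure is a cantilever fixed at P.
Deflection at Q on the released cantilever, summing each load's contribution:
  point load 96.5 at a = 9.66: Pa²(3L − a)/(6EI) = 47636/EI
Tip deflection under a unit load at Q: L³/(3EI) = 876/EI.
With EI = 87000 kN·m²: δ_0 = 0.54754 m and δ_{QQ} = 0.010069 m/kN.
Compatibility — the beam at Q must follow the support down by 0.03 m: δ_0 − R_Q·δ_{QQ} = 0.03, so R_Q = (0.54754 − 0.03)/0.010069 = 51.4 kN.

R_Q = 51.4 kN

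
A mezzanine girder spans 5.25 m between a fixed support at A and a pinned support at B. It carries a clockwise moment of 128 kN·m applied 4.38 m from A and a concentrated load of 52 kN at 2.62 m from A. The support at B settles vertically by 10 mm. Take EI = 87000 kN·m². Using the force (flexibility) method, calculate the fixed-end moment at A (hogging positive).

Release the roller at B. Primary structure: cantilever fixed at A.
Downward deflection at the released point B due to the loads:
  clockwise couple 128 at a = 4.38: M₀a(2L − a)/(2EI) = 1716/EI
  point load 52 at a = 2.62: Pa²(3L − a)/(6EI) = 781.1/EI
  δ_0 = 2497/EI
Flexibility coefficient — unit upward force at B: δ_{BB} = L³/(3EI) = 48.23/EI.
With EI = 87000 kN·m²: δ_0 = 0.028697 m and δ_{BB} = 0.000554 m/kN.
Compatibility — the beam at B must follow the support down by 0.01 m: δ_0 − R_B·δ_{BB} = 0.01, so R_B = (0.028697 − 0.01)/0.000554 = 33.72 kN.
Moment equilibrium about A: M_A = Σ(load moments about A) − R_B·L = 264.2 − 33.72×5.25 = 87.19 kN·m.

M_A = 87.19 kN·m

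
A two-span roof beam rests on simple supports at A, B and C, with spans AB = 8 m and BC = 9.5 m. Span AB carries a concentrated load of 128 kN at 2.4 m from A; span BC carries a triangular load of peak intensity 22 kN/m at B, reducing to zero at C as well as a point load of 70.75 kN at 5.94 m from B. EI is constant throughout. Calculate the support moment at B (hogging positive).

Release continuity at B by inserting a hinge; the redundant is the internal moment M_B. The primary structure is two simply-supported spans AB and BC.
Rotations at B on the released spans (each span's end-slope, ×1/EI):
  span AB: point load 128 at a = 2.4: Pab(L + a)/(6LEI) = 372.7/EI
  span BC: triangular load, peak 22: w₀L³/(45EI) = 419.2/EI
  span BC: point load 70.75 at a = 5.94: Pab(L + b)/(6LEI) = 342.8/EI
  relative rotation θ_0 = (372.7 + 762)/EI = 1135/EI
A unit hogging moment at B produces rotation L₁/(3EI) + L₂/(3EI) = 5.833/EI.
Compatibility: M_B·(L₁+L₂)/(3EI) = θ_0, giving M_B = 194.5 kN·m (hogging).

M_B = 194.5 kN·m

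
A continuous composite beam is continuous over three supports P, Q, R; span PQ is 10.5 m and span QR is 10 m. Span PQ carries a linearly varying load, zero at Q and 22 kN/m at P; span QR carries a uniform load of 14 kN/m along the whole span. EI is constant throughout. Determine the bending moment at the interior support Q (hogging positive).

Take M_Q as the redundant. Released structure: two simple spans PQ and QR with a hinge at Q.
Discontinuity in slope at Q on the released structure — sum the simple-span end rotations:
  span PQ: triangular load, peak 22: 7w₀L³/(360EI) = 495.2/EI
  span QR: UDL 14: wL³/(24EI) = 583.3/EI
  relative rotation θ_0 = (495.2 + 583.3)/EI = 1079/EI
A unit hogging moment at Q produces rotation L₁/(3EI) + L₂/(3EI) = 6.833/EI.
Slope continuity at Q: θ_0 = M_Q·6.833/EI, so M_Q = 1079/6.833 = 157.8 kN·m (hogging).

M_Q = 157.8 kN·m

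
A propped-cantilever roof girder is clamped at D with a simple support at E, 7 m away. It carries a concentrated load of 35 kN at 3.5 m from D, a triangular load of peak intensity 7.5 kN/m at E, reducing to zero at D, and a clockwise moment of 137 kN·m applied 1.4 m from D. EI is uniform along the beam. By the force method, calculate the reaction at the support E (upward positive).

R_E = 35.94 kN

Take the reaction at E as the redundant and release it; the primary structure is a cantilever fixed at D.
Primary-structure tip deflection at E by superposition:
  point load 35 at a = 3.5: Pa²(3L − a)/(6EI) = 1251/EI
  triangular load, peak 7.5 at the free end: 11w₀L⁴/(120EI) = 1651/EI
  clockwise couple 137 at a = 1.4: M₀a(2L − a)/(2EI) = 1208/EI
  δ_0 = 4110/EI
Flexibility coefficient — unit upward force at E: δ_{EE} = L³/(3EI) = 114.3/EI.
The prop prevents deflection at E: R_E = δ_0/δ_{EE} = 4110/114.3 = 35.94 kN.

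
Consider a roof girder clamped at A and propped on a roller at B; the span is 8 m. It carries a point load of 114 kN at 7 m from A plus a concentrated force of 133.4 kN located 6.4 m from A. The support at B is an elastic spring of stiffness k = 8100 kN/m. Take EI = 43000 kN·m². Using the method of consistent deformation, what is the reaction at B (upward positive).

R_B = 181 kN

Take the reaction at B as the redundant and release it; the primary structure is a cantilever fixed at A.
Deflection at B on the released cantilever, summing each load's contribution:
  point load 114 at a = 7: Pa²(3L − a)/(6EI) = 15827/EI
  point load 133.4 at a = 6.4: Pa²(3L − a)/(6EI) = 16028/EI
  δ_0 = 31855/EI
Tip deflection under a unit load at B: L³/(3EI) = 170.7/EI.
With EI = 43000 kN·m²: δ_0 = 0.74081 m and δ_{BB} = 0.003969 m/kN.
Compatibility — the spring shortens by R_B/k under the reaction it provides: δ_0 − R_B·δ_{BB} = R_B/k. With 1/k = 0.000123 m/kN, R_B = δ_0 / (δ_{BB} + 1/k) = 0.74081 / (0.003969 + 0.000123) = 181 kN.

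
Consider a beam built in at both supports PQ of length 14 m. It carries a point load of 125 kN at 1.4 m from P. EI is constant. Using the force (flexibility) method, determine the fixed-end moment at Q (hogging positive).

Take the two fixed-end moments M_P, M_Q as redundants; the released structure is the simple span PQ.
On the primary (simply-supported) span, the end slopes from the loading are:
  at P: point load 125 at a = 1.4: Pab(L + b)/(6LEI) = 698.2/EI
  at Q: point load 125 at a = 1.4: Pab(L + a)/(6LEI) = 404.2/EI
  θ_P0 = 698.2/EI,  θ_Q0 = 404.2/EI
Flexibility coefficients: a unit moment at one end gives L/(3EI) there and L/(6EI) at the far end, so f₁₁ = f₂₂ = 4.667/EI and f₁₂ = f₂₁ = 2.333/EI.
Compatibility — zero rotation at each built-in end:
  4.667 M_P + 2.333 M_Q = 698.2
  2.333 M_P + 4.667 M_Q = 404.2
Solving the pair gives M_P = 141.8 kN·m and M_Q = 15.75 kN·m (hogging).

M_Q = 15.75 kN·m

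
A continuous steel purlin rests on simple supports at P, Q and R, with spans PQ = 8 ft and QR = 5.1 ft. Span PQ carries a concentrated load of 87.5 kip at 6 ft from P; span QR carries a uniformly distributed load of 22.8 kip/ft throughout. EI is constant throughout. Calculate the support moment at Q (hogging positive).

Insert a hinge at Q; M_Q is the redundant, and each span becomes simply supported.
End slopes at the hinge Q, treating each span as simply supported:
  span PQ: point load 87.5 at a = 6: Pab(L + a)/(6LEI) = 306.2/EI
  span QR: UDL 22.8: wL³/(24EI) = 126/EI
  relative rotation θ_0 = (306.2 + 126)/EI = 432.3/EI
A unit hogging moment at Q produces rotation L₁/(3EI) + L₂/(3EI) = 4.367/EI.
Slope continuity at Q: θ_0 = M_Q·4.367/EI, so M_Q = 432.3/4.367 = 98.99 kip·ft (hogging).

M_Q = 98.99 kip·ft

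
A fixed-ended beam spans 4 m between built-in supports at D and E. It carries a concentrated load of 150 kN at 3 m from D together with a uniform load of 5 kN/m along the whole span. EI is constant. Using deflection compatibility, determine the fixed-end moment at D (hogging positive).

M_D = 34.79 kN·m

Release both end moments; the primary structure is a simply-supported span DE with redundants M_D and M_E.
On the primary (simply-supported) span, the end slopes from the loading are:
  at D: point load 150 at a = 3: Pab(L + b)/(6LEI) = 93.75/EI
  at E: point load 150 at a = 3: Pab(L + a)/(6LEI) = 131.2/EI
  at D: UDL 5: wL³/(24EI) = 13.33/EI
  at E: UDL 5: wL³/(24EI) = 13.33/EI
  θ_D0 = 107.1/EI,  θ_E0 = 144.6/EI
Flexibility coefficients: a unit moment at one end gives L/(3EI) there and L/(6EI) at the far end, so f₁₁ = f₂₂ = 1.333/EI and f₁₂ = f₂₁ = 0.6667/EI.
Compatibility — zero rotation at each built-in end:
  1.333 M_D + 0.6667 M_E = 107.1
  0.6667 M_D + 1.333 M_E = 144.6
Solving the pair gives M_D = 34.79 kN·m and M_E = 91.04 kN·m (hogging).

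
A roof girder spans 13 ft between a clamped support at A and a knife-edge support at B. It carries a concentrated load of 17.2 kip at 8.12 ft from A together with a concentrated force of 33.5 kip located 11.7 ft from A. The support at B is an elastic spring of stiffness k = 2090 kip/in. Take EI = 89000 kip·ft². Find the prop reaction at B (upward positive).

R_B = 36.29 kip

Take the reaction at B as the redundant and release it; the primary structure is a cantilever fixed at A.
Downward deflection at the released point B due to the loads:
  point load 17.2 at a = 8.12: Pa²(3L − a)/(6EI) = 5837/EI
  point load 33.5 at a = 11.7: Pa²(3L − a)/(6EI) = 20865/EI
  δ_0 = 26702/EI
Tip deflection under a unit load at B: L³/(3EI) = 732.3/EI.
With EI = 89000 kip·ft²: δ_0 = 0.30002 ft and δ_{BB} = 0.008228 ft/kip.
Compatibility — the spring shortens by R_B/k under the reaction it provides: δ_0 − R_B·δ_{BB} = R_B/k. With 1/k = 1/(2090×12) ft/kip = 0.00004 ft/kip, R_B = δ_0 / (δ_{BB} + 1/k) = 0.30002 / (0.008228 + 0.00004) = 36.29 kip.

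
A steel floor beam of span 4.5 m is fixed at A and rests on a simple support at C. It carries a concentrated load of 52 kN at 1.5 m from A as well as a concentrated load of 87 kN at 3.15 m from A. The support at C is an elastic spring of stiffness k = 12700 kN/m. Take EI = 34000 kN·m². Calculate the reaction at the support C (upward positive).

Choose R_C as the redundant. The primary structure is the cantilever fixed at A.
Free-end deflection of the primary structure under the applied loading (downward +):
  point load 52 at a = 1.5: Pa²(3L − a)/(6EI) = 234/EI
  point load 87 at a = 3.15: Pa²(3L − a)/(6EI) = 1489/EI
  δ_0 = 1723/EI
Flexibility coefficient — unit upward force at C: δ_{CC} = L³/(3EI) = 30.38/EI.
With EI = 34000 kN·m²: δ_0 = 0.05068 m and δ_{CC} = 0.000893 m/kN.
Compatibility — the spring shortens by R_C/k under the reaction it provides: δ_0 − R_C·δ_{CC} = R_C/k. With 1/k = 0.000079 m/kN, R_C = δ_0 / (δ_{CC} + 1/k) = 0.05068 / (0.000893 + 0.000079) = 52.13 kN.

R_C = 52.13 kN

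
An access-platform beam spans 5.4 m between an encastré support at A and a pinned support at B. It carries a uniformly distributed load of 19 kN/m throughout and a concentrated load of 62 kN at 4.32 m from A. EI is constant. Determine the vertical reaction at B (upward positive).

Take the reaction at B as the redundant and release it; the primary structure is a cantilever fixed at A.
Free-end deflection of the primary structure under the applied loading (downward +):
  UDL 19: wL⁴/(8EI) = 2019/EI
  point load 62 at a = 4.32: Pa²(3L − a)/(6EI) = 2291/EI
  δ_0 = 4310/EI
Flexibility coefficient — unit upward force at B: δ_{BB} = L³/(3EI) = 52.49/EI.
The prop prevents deflection at B: R_B = δ_0/δ_{BB} = 4310/52.49 = 82.12 kN.

R_B = 82.12 kN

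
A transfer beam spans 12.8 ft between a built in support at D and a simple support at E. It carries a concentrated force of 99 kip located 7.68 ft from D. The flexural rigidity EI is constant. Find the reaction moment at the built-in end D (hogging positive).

Release the roller at E. Primary structure: cantilever fixed at D.
Downward deflection at the released point E due to the loads:
  point load 99 at a = 7.68: Pa²(3L − a)/(6EI) = 29897/EI
Tip deflection under a unit load at E: L³/(3EI) = 699.1/EI.
Compatibility at E: δ_0 − R_E·δ_{EE} = 0, so R_E = 29897/699.1 = 42.77 kip.
Moment equilibrium about D: M_D = Σ(load moments about D) − R_E·L = 760.3 − 42.77×12.8 = 212.9 kip·ft.

M_D = 212.9 kip·ft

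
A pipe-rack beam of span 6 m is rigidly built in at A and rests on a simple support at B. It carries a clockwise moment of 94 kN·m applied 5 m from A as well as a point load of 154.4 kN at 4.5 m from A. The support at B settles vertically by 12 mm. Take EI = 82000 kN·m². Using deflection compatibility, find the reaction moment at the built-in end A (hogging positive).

M_A = 147.5 kN·m

Choose R_B as the redundant. The primary structure is the cantilever fixed at A.
Deflection at B on the released cantilever, summing each load's contribution:
  clockwise couple 94 at a = 5: M₀a(2L − a)/(2EI) = 1645/EI
  point load 154.4 at a = 4.5: Pa²(3L − a)/(6EI) = 7035/EI
  δ_0 = 8680/EI
Tip deflection under a unit load at B: L³/(3EI) = 72/EI.
With EI = 82000 kN·m²: δ_0 = 0.10585 m and δ_{BB} = 0.000878 m/kN.
Compatibility — the beam at B must follow the support down by 0.012 m: δ_0 − R_B·δ_{BB} = 0.012, so R_B = (0.10585 − 0.012)/0.000878 = 106.9 kN.
Moment equilibrium about A: M_A = Σ(load moments about A) − R_B·L = 788.8 − 106.9×6 = 147.5 kN·m.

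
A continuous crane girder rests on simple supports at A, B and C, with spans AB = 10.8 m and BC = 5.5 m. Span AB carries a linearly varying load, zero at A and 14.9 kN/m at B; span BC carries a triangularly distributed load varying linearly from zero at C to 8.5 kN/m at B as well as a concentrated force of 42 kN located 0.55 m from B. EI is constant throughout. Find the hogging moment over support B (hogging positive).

M_B = 89.22 kN·m

Release continuity at B by inserting a hinge; the redundant is the internal moment M_B. The primary structure is two simply-supported spans AB and BC.
End slopes at the hinge B, treating each span as simply supported:
  span AB: triangular load, peak 14.9: w₀L³/(45EI) = 417.1/EI
  span BC: triangular load, peak 8.5: w₀L³/(45EI) = 31.43/EI
  span BC: point load 42 at a = 0.55: Pab(L + b)/(6LEI) = 36.21/EI
  relative rotation θ_0 = (417.1 + 67.64)/EI = 484.7/EI
A unit hogging moment at B produces rotation L₁/(3EI) + L₂/(3EI) = 5.433/EI.
Slope continuity at B: θ_0 = M_B·5.433/EI, so M_B = 484.7/5.433 = 89.22 kN·m (hogging).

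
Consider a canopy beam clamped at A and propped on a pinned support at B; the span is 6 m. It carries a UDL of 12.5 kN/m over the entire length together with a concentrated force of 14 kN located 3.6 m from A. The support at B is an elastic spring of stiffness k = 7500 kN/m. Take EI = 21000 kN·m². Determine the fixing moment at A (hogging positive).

M_A = 78.04 kN·m

Take the reaction at B as the redundant and release it; the primary structure is a cantilever fixed at A.
Primary-structure tip deflection at B by superposition:
  UDL 12.5: wL⁴/(8EI) = 2025/EI
  point load 14 at a = 3.6: Pa²(3L − a)/(6EI) = 435.5/EI
  δ_0 = 2460/EI
Flexibility coefficient — unit upward force at B: δ_{BB} = L³/(3EI) = 72/EI.
With EI = 21000 kN·m²: δ_0 = 0.11716 m and δ_{BB} = 0.003429 m/kN.
Compatibility — the spring shortens by R_B/k under the reaction it provides: δ_0 − R_B·δ_{BB} = R_B/k. With 1/k = 0.000133 m/kN, R_B = δ_0 / (δ_{BB} + 1/k) = 0.11716 / (0.003429 + 0.000133) = 32.89 kN.
Moment equilibrium about A: M_A = Σ(load moments about A) − R_B·L = 275.4 − 32.89×6 = 78.04 kN·m.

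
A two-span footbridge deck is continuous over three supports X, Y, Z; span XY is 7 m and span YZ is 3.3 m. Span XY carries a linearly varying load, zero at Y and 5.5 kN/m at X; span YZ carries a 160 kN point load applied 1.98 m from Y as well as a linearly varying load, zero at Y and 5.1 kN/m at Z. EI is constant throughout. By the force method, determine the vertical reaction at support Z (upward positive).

Insert a hinge at Y; M_Y is the redundant, and each span becomes simply supported.
Discontinuity in slope at Y on the released structure — sum the simple-span end rotations:
  span XY: triangular load, peak 5.5: 7w₀L³/(360EI) = 36.68/EI
  span YZ: point load 160 at a = 1.98: Pab(L + b)/(6LEI) = 97.57/EI
  span YZ: triangular load, peak 5.1: 7w₀L³/(360EI) = 3.564/EI
  relative rotation θ_0 = (36.68 + 101.1)/EI = 137.8/EI
A unit hogging moment at Y produces rotation L₁/(3EI) + L₂/(3EI) = 3.433/EI.
Slope continuity at Y: θ_0 = M_Y·3.433/EI, so M_Y = 137.8/3.433 = 40.14 kN·m (hogging).
Span YZ, ΣM about Z: R_Y^{YZ}·3.3 = 220.5 + 40.14, so R_Y^{YZ} = 78.97 kN and R_Z = 168.4 − 78.97 = 89.45 kN.

R_Z = 89.45 kN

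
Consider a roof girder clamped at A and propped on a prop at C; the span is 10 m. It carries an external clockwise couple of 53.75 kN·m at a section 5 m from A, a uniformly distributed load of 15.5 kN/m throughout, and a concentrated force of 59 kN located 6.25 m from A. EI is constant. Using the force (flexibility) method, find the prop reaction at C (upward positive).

R_C = 91.54 kN

Release the roller at C. Primary structure: cantilever fixed at A.
Primary-structure tip deflection at C by superposition:
  clockwise couple 53.75 at a = 5: M₀a(2L − a)/(2EI) = 2016/EI
  UDL 15.5: wL⁴/(8EI) = 19375/EI
  point load 59 at a = 6.25: Pa²(3L − a)/(6EI) = 9123/EI
  δ_0 = 30513/EI
Tip deflection under a unit load at C: L³/(3EI) = 333.3/EI.
The prop prevents deflection at C: R_C = δ_0/δ_{CC} = 30513/333.3 = 91.54 kN.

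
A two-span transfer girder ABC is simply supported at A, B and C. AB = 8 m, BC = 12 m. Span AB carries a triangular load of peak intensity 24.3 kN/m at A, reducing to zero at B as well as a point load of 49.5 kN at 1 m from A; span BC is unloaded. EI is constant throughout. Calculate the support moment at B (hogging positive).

Insert a hinge at B; M_B is the redundant, and each span becomes simply supported.
Discontinuity in slope at B on the released structure — sum the simple-span end rotations:
  span AB: triangular load, peak 24.3: 7w₀L³/(360EI) = 241.9/EI
  span AB: point load 49.5 at a = 1: Pab(L + a)/(6LEI) = 64.97/EI
  relative rotation θ_0 = (306.9 + 0)/EI = 306.9/EI
A unit hogging moment at B produces rotation L₁/(3EI) + L₂/(3EI) = 6.667/EI.
Compatibility: M_B·(L₁+L₂)/(3EI) = θ_0, giving M_B = 46.03 kN·m (hogging).

M_B = 46.03 kN·m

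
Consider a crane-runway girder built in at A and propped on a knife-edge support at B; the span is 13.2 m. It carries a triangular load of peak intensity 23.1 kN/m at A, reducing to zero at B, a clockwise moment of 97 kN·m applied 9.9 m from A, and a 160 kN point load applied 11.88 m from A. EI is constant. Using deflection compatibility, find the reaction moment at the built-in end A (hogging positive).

Take the reaction at B as the redundant and release it; the primary structure is a cantilever fixed at A.
Primary-structure tip deflection at B by superposition:
  triangular load, peak 23.1 at the fixed end: w₀L⁴/(30EI) = 23377/EI
  clockwise couple 97 at a = 9.9: M₀a(2L − a)/(2EI) = 7922/EI
  point load 160 at a = 11.88: Pa²(3L − a)/(6EI) = 104327/EI
  δ_0 = 135626/EI
Tip deflection under a unit load at B: L³/(3EI) = 766.7/EI.
The prop prevents deflection at B: R_B = δ_0/δ_{BB} = 135626/766.7 = 176.9 kN.
Moment equilibrium about A: M_A = Σ(load moments about A) − R_B·L = 2669 − 176.9×13.2 = 333.5 kN·m.

M_A = 333.5 kN·m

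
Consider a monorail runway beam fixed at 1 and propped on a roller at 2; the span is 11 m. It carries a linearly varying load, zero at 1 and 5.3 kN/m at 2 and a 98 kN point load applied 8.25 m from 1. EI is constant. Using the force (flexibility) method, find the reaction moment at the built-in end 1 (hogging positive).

M_1 = 163.7 kN·m

Release the roller at 2. Primary structure: cantilever fixed at 1.
Free-end deflection of the primary structure under the applied loading (downward +):
  triangular load, peak 5.3 at the free end: 11w₀L⁴/(120EI) = 7113/EI
  point load 98 at a = 8.25: Pa²(3L − a)/(6EI) = 27514/EI
  δ_0 = 34627/EI
Flexibility coefficient — unit upward force at 2: δ_{22} = L³/(3EI) = 443.7/EI.
The prop prevents deflection at 2: R_2 = δ_0/δ_{22} = 34627/443.7 = 78.05 kN.
Moment equilibrium about 1: M_1 = Σ(load moments about 1) − R_2·L = 1022 − 78.05×11 = 163.7 kN·m.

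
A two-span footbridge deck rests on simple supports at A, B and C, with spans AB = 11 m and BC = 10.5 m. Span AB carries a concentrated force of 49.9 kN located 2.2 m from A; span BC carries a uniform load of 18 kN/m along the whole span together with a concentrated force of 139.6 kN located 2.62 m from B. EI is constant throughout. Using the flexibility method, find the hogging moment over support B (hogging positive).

Insert a hinge at B; M_B is the redundant, and each span becomes simply supported.
Discontinuity in slope at B on the released structure — sum the simple-span end rotations:
  span AB: point load 49.9 at a = 2.2: Pab(L + a)/(6LEI) = 193.2/EI
  span BC: UDL 18: wL³/(24EI) = 868.2/EI
  span BC: point load 139.6 at a = 2.62: Pab(L + b)/(6LEI) = 840.8/EI
  relative rotation θ_0 = (193.2 + 1709)/EI = 1902/EI
A unit hogging moment at B produces rotation L₁/(3EI) + L₂/(3EI) = 7.167/EI.
Compatibility: M_B·(L₁+L₂)/(3EI) = θ_0, giving M_B = 265.4 kN·m (hogging).

M_B = 265.4 kN·m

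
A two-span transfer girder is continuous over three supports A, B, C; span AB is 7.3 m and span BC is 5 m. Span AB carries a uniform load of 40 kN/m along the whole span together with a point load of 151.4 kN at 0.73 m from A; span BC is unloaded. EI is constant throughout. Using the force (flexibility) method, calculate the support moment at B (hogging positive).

M_B = 190.6 kN·m

Insert a hinge at B; M_B is the redundant, and each span becomes simply supported.
End slopes at the hinge B, treating each span as simply supported:
  span AB: UDL 40: wL³/(24EI) = 648.4/EI
  span AB: point load 151.4 at a = 0.73: Pab(L + a)/(6LEI) = 133.1/EI
  relative rotation θ_0 = (781.5 + 0)/EI = 781.5/EI
A unit hogging moment at B produces rotation L₁/(3EI) + L₂/(3EI) = 4.1/EI.
Compatibility: M_B·(L₁+L₂)/(3EI) = θ_0, giving M_B = 190.6 kN·m (hogging).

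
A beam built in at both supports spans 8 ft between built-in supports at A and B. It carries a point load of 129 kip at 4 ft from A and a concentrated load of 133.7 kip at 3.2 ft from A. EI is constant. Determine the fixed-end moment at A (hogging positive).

M_A = 283 kip·ft

Release both end moments; the primary structure is a simply-supported span AB with redundants M_A and M_B.
Simple-span end rotations at A and B under the given loads:
  at A: point load 129 at a = 4: Pab(L + b)/(6LEI) = 516/EI
  at B: point load 129 at a = 4: Pab(L + a)/(6LEI) = 516/EI
  at A: point load 133.7 at a = 3.2: Pab(L + b)/(6LEI) = 547.6/EI
  at B: point load 133.7 at a = 3.2: Pab(L + a)/(6LEI) = 479.2/EI
  θ_A0 = 1064/EI,  θ_B0 = 995.2/EI
Flexibility coefficients: a unit moment at one end gives L/(3EI) there and L/(6EI) at the far end, so f₁₁ = f₂₂ = 2.667/EI and f₁₂ = f₂₁ = 1.333/EI.
Compatibility — zero rotation at each built-in end:
  2.667 M_A + 1.333 M_B = 1064
  1.333 M_A + 2.667 M_B = 995.2
Solving the pair gives M_A = 283 kip·ft and M_B = 231.7 kip·ft (hogging).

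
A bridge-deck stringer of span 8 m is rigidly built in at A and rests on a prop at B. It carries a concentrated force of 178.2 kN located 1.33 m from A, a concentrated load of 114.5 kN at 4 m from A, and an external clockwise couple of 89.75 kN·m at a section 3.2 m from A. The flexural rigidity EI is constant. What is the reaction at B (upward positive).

Remove the prop at B; the released (primary) structure is a cantilever built in at A.
Deflection at B on the released cantilever, summing each load's contribution:
  point load 178.2 at a = 1.33: Pa²(3L − a)/(6EI) = 1191/EI
  point load 114.5 at a = 4: Pa²(3L − a)/(6EI) = 6107/EI
  clockwise couple 89.75 at a = 3.2: M₀a(2L − a)/(2EI) = 1838/EI
  δ_0 = 9136/EI
Tip deflection under a unit load at B: L³/(3EI) = 170.7/EI.
Compatibility at B: δ_0 − R_B·δ_{BB} = 0, so R_B = 9136/170.7 = 53.53 kN.

R_B = 53.53 kN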